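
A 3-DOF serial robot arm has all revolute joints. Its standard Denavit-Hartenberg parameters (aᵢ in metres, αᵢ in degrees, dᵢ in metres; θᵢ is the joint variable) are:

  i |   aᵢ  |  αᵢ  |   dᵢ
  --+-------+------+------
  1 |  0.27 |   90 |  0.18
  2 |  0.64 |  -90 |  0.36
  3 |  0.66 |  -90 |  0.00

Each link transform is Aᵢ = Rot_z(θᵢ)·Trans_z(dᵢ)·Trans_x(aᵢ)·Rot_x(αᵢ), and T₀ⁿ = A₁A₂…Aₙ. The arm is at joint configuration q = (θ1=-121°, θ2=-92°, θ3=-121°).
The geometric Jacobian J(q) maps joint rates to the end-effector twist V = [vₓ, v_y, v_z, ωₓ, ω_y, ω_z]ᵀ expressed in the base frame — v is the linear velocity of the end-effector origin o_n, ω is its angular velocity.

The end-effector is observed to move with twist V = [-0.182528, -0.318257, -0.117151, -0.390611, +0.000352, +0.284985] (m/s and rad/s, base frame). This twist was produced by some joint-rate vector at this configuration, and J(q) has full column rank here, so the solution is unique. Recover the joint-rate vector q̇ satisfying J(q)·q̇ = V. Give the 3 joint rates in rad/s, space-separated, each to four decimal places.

0.2920 0.3350 0.2010

o_n = [-0.9272, 0.2543, -0.1199]
J₁: ẑ×o_n = [-0.2543, -0.9272, 0.0000], ω = ẑ
J2: z=[-0.8572, 0.5150, 0.0000] o=[-0.1391, -0.2314, 0.1800] → [-0.1545, -0.2571, -0.0105, -0.8572, 0.5150, 0.0000]
J3: z=[-0.5147, -0.8566, -0.0349] o=[-0.4361, -0.0269, -0.4596] → [-0.2812, 0.1920, -0.5654, -0.5147, -0.8566, -0.0349]
q̇ = J⁺·V = [0.2920, 0.3350, 0.2010]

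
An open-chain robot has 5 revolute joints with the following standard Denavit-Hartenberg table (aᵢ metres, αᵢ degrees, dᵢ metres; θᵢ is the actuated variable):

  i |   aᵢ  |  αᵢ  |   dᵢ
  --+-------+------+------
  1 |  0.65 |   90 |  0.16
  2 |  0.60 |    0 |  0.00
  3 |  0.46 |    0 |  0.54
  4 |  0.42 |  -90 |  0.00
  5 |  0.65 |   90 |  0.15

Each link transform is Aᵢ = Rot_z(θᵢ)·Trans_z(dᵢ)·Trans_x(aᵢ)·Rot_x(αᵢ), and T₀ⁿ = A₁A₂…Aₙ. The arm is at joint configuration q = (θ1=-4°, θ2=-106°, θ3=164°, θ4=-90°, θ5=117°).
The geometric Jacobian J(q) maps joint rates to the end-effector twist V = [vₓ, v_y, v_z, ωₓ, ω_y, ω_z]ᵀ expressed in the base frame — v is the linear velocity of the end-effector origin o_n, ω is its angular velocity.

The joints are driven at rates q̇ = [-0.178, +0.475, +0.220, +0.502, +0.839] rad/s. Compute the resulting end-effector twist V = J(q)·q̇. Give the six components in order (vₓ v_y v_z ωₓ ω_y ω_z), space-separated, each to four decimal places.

o_n = [0.9143, -0.0247, 0.0344]
J₁: ẑ×o_n = [0.0247, 0.9143, -0.0000], ω = ẑ
J2: z=[-0.0698, -0.9976, 0.0000] o=[0.6484, -0.0453, 0.1600] → [0.1253, -0.0088, 0.2638, -0.0698, -0.9976, 0.0000]
J3: z=[-0.0698, -0.9976, 0.0000] o=[0.4834, -0.0338, -0.4168] → [-0.4500, 0.0315, 0.4292, -0.0698, -0.9976, 0.0000]
J4: z=[-0.0698, -0.9976, 0.0000] o=[0.6889, -0.5895, -0.0267] → [-0.0609, 0.0043, 0.1854, -0.0698, -0.9976, 0.0000]
J5: z=[0.5286, -0.0370, 0.8480] o=[1.0443, -0.6143, -0.2492] → [-0.5105, -0.2601, 0.3069, 0.5286, -0.0370, 0.8480]
V = J·q̇ = [-0.5028, -0.3761, 0.5703, 0.3600, -1.2251, 0.5335]

-0.5028 -0.3761 0.5703 0.3600 -1.2251 0.5335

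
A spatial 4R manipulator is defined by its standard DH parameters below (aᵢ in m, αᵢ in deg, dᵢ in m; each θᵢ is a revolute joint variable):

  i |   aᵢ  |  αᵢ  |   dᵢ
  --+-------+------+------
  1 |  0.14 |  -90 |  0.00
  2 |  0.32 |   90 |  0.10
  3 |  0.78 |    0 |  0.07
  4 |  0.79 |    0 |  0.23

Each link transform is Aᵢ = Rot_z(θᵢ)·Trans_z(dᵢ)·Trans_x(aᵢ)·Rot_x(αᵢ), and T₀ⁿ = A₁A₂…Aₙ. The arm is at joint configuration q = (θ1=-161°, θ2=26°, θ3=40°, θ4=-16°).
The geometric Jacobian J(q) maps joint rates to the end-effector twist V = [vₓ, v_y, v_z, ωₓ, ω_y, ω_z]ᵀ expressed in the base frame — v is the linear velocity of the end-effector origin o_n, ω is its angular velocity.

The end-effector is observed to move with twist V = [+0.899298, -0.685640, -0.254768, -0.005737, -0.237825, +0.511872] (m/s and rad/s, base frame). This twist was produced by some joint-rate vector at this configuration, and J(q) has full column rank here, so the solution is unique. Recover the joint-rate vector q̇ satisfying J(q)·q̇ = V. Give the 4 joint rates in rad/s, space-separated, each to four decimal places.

o_n = [-1.3494, -1.4405, -0.4489]
J₁: ẑ×o_n = [1.4405, -1.3494, 0.0000], ω = ẑ
J2: z=[0.3256, -0.9455, 0.0000] o=[-0.1324, -0.0456, 0.0000] → [0.4245, 0.1462, -1.6048, 0.3256, -0.9455, 0.0000]
J3: z=[-0.4145, -0.1427, 0.8988] o=[-0.3718, -0.2338, -0.1403] → [1.1286, -1.0066, 0.3606, -0.4145, -0.1427, 0.8988]
J4: z=[-0.4145, -0.1427, 0.8988] o=[-0.7453, -0.8927, -0.3393] → [0.5080, -0.5884, 0.1409, -0.4145, -0.1427, 0.8988]
q̇ = J⁺·V = [0.3420, 0.2230, 0.3480, -0.1590]

0.3420 0.2230 0.3480 -0.1590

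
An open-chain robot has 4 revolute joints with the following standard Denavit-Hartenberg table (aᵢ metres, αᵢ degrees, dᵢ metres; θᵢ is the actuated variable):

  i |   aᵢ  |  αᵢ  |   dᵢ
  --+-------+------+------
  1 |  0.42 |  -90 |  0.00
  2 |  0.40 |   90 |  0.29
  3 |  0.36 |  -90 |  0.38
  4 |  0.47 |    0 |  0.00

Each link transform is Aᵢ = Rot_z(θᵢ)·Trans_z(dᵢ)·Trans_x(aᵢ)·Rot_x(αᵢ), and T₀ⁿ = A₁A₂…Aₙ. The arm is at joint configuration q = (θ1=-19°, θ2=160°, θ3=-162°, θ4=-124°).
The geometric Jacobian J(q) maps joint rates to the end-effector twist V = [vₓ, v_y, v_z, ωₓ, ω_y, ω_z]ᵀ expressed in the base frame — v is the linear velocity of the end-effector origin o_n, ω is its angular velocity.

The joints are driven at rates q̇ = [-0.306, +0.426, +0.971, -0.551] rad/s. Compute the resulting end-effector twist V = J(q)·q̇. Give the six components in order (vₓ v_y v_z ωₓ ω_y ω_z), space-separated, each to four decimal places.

o_n = [0.4574, 0.1175, -0.8284]
J₁: ẑ×o_n = [-0.1175, 0.4574, 0.0000], ω = ẑ
J2: z=[0.3256, 0.9455, 0.0000] o=[0.3971, -0.1367, 0.0000] → [-0.7833, 0.2697, 0.0258, 0.3256, 0.9455, 0.0000]
J3: z=[0.3234, -0.1114, -0.9397] o=[0.1361, 0.2598, -0.1368] → [-0.0568, -0.0782, -0.0103, 0.3234, -0.1114, -0.9397]
J4: z=[-0.5842, -0.8047, -0.1057] o=[0.5270, 0.0076, -0.3768] → [0.3750, -0.2565, -0.1202, -0.5842, -0.8047, -0.1057]
V = J·q̇ = [-0.5595, 0.0403, 0.0673, 0.7746, 0.7381, -1.1602]

-0.5595 0.0403 0.0673 0.7746 0.7381 -1.1602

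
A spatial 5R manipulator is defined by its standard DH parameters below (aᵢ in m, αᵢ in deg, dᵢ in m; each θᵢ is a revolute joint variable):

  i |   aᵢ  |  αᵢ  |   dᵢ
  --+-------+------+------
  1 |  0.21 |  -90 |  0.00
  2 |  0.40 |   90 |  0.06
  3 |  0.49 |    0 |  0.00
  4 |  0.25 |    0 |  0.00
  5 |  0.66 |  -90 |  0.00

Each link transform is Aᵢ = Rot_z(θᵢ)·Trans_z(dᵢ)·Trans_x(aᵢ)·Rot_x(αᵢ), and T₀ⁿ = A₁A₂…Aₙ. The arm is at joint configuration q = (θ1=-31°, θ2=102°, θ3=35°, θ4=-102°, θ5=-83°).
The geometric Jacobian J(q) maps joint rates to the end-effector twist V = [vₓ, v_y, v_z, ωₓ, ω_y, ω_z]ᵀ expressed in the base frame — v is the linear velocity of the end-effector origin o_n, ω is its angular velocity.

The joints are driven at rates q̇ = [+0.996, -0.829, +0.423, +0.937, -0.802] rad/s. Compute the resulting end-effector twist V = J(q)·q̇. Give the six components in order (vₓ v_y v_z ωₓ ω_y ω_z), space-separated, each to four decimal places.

o_n = [0.0088, -0.2609, -0.3203]
J₁: ẑ×o_n = [0.2609, 0.0088, -0.0000], ω = ẑ
J2: z=[0.5150, 0.8572, 0.0000] o=[0.1800, -0.1082, 0.0000] → [-0.2746, 0.1650, 0.0681, 0.5150, 0.8572, 0.0000]
J3: z=[0.8384, -0.5038, -0.2079] o=[0.1396, -0.0139, -0.3913] → [-0.0871, -0.0323, -0.2730, 0.8384, -0.5038, -0.2079]
J4: z=[0.8384, -0.5038, -0.2079] o=[0.2128, 0.2700, -0.7839] → [-0.3439, -0.3462, -0.5479, 0.8384, -0.5038, -0.2079]
J5: z=[0.8384, -0.5038, -0.2079] o=[0.0769, 0.0832, -0.8794] → [-0.3532, -0.4546, -0.3228, 0.8384, -0.5038, -0.2079]
V = J·q̇ = [0.4117, -0.1015, -0.4264, 0.0409, -0.9917, 0.8800]

0.4117 -0.1015 -0.4264 0.0409 -0.9917 0.8800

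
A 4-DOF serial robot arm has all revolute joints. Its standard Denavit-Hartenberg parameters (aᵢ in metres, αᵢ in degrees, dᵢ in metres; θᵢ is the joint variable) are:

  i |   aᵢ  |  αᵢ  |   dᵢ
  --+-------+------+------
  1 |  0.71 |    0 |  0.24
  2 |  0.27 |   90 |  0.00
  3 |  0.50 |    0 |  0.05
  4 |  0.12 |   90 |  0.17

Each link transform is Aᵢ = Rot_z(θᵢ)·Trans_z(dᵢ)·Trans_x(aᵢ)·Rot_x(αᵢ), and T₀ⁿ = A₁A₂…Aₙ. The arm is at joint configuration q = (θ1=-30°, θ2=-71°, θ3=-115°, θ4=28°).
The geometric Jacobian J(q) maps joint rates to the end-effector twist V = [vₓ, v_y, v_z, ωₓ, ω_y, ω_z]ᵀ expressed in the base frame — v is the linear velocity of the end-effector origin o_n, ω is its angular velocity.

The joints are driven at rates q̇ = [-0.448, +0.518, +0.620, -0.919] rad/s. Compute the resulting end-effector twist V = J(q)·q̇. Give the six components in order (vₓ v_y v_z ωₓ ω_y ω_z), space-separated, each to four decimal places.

o_n = [0.3865, -0.3768, -0.3330]
J₁: ẑ×o_n = [0.3768, 0.3865, -0.0000], ω = ẑ
J2: z=[0.0000, 0.0000, 1.0000] o=[0.6149, -0.3550, 0.2400] → [0.0218, -0.2284, 0.0000, 0.0000, 0.0000, 1.0000]
J3: z=[-0.9816, 0.1908, 0.0000] o=[0.5634, -0.6200, 0.2400] → [-0.1093, -0.5625, -0.2050, -0.9816, 0.1908, 0.0000]
J4: z=[-0.9816, 0.1908, 0.0000] o=[0.5546, -0.4031, -0.2132] → [-0.0229, -0.1176, 0.0063, -0.9816, 0.1908, 0.0000]
V = J·q̇ = [-0.2043, -0.5321, -0.1329, 0.2935, -0.0571, 0.0700]

-0.2043 -0.5321 -0.1329 0.2935 -0.0571 0.0700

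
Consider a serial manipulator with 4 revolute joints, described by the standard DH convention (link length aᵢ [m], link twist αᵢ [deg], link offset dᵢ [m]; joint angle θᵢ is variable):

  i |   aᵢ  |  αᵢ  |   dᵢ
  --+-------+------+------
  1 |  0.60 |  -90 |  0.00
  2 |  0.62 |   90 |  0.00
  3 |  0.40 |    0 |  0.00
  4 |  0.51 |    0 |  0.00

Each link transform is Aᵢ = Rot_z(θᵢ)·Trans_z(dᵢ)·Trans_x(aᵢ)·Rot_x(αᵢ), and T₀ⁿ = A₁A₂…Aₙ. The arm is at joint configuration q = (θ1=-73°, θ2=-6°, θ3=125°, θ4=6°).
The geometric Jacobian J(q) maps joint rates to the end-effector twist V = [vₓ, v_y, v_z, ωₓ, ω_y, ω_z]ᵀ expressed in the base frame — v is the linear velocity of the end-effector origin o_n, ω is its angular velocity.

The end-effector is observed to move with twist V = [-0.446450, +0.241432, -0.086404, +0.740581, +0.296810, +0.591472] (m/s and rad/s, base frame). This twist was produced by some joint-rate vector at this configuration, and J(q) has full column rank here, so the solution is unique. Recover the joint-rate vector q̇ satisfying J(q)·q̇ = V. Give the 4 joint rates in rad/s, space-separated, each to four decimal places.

o_n = [0.8731, -0.4187, 0.0059]
J₁: ẑ×o_n = [0.4187, 0.8731, -0.0000], ω = ẑ
J2: z=[0.9563, 0.2924, 0.0000] o=[0.1754, -0.5738, 0.0000] → [0.0017, -0.0056, -0.0557, 0.9563, 0.2924, 0.0000]
J3: z=[-0.0306, 0.1000, 0.9945] o=[0.3557, -1.1634, 0.0648] → [-0.7466, 0.5128, -0.0745, -0.0306, 0.1000, 0.9945]
J4: z=[-0.0306, 0.1000, 0.9945] o=[0.6023, -0.8494, 0.0408] → [-0.4319, 0.2682, -0.0402, -0.0306, 0.1000, 0.9945]
q̇ = J⁺·V = [-0.0490, 0.7950, 0.4740, 0.1700]

-0.0490 0.7950 0.4740 0.1700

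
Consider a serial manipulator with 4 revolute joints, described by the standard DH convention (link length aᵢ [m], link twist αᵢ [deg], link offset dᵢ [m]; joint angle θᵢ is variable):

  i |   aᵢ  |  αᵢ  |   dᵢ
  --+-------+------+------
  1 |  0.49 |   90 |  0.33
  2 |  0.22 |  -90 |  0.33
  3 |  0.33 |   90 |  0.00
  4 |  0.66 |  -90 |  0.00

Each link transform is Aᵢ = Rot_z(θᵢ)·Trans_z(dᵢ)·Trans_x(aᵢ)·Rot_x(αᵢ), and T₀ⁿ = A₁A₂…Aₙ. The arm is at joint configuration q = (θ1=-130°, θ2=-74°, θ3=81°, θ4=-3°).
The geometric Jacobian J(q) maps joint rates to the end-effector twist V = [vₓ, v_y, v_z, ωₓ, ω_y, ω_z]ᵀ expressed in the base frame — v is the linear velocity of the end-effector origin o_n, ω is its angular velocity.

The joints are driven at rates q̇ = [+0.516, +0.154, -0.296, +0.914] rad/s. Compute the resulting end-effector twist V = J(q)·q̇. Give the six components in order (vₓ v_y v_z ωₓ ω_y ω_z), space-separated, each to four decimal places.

o_n = [0.1356, -0.8449, -0.0397]
J₁: ẑ×o_n = [0.8449, 0.1356, -0.0000], ω = ẑ
J2: z=[-0.7660, 0.6428, 0.0000] o=[-0.3150, -0.3754, 0.3300] → [-0.2377, -0.2832, 0.0701, -0.7660, 0.6428, 0.0000]
J3: z=[-0.6179, -0.7364, 0.2756] o=[-0.6067, -0.2097, 0.1185] → [0.2916, 0.1068, 0.9391, -0.6179, -0.7364, 0.2756]
J4: z=[-0.2948, -0.1080, -0.9494] o=[-0.3662, -0.4301, 0.0689] → [-0.3821, -0.5084, 0.1765, -0.2948, -0.1080, -0.9494]
V = J·q̇ = [-0.0362, -0.4700, -0.1059, -0.2046, 0.2182, -0.4334]

-0.0362 -0.4700 -0.1059 -0.2046 0.2182 -0.4334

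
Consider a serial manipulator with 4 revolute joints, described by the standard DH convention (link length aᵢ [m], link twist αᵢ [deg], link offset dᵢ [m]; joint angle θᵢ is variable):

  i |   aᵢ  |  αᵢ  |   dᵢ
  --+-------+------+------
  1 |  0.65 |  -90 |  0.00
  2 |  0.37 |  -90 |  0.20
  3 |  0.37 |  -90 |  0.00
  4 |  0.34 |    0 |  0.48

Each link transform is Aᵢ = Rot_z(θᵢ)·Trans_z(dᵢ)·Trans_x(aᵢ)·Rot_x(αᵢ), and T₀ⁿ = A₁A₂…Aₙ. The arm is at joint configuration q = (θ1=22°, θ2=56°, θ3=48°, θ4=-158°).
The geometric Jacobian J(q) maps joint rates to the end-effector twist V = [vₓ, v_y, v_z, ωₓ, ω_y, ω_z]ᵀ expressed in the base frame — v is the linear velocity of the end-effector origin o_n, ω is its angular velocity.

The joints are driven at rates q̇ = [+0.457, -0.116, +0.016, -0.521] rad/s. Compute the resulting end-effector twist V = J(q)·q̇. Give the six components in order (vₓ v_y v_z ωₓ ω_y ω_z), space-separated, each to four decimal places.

o_n = [0.5913, 0.0643, -0.1126]
J₁: ẑ×o_n = [-0.0643, 0.5913, 0.0000], ω = ẑ
J2: z=[-0.3746, 0.9272, 0.0000] o=[0.6027, 0.2435, 0.0000] → [-0.1044, -0.0422, 0.0777, -0.3746, 0.9272, 0.0000]
J3: z=[-0.7687, -0.3106, -0.5592] o=[0.7196, 0.5064, -0.3067] → [-0.3075, 0.2210, 0.3000, -0.7687, -0.3106, -0.5592]
J4: z=[-0.1346, -0.7761, 0.6161] o=[0.9510, 0.3034, -0.5120] → [-0.1627, -0.1678, -0.2469, -0.1346, -0.7761, 0.6161]
V = J·q̇ = [0.0626, 0.3661, 0.1244, 0.1013, 0.2918, 0.1271]

0.0626 0.3661 0.1244 0.1013 0.2918 0.1271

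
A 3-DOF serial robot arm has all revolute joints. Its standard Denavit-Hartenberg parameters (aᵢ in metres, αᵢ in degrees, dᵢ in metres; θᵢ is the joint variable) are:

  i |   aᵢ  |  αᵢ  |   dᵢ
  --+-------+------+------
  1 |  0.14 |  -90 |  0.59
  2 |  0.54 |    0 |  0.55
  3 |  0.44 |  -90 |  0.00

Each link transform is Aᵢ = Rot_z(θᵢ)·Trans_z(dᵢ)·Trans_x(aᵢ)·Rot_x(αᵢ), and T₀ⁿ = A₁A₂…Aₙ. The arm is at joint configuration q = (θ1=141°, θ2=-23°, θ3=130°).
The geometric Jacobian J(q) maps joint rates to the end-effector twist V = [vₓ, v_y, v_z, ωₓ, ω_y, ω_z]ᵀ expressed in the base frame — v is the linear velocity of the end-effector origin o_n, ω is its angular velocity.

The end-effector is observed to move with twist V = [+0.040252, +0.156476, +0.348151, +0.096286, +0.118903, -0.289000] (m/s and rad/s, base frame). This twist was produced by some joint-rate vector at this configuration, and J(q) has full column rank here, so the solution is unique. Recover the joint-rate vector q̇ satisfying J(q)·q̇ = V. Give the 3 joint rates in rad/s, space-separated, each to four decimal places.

-0.2890 -0.7400 0.5870

o_n = [-0.7412, -0.1075, 0.3802]
J₁: ẑ×o_n = [0.1075, -0.7412, 0.0000], ω = ẑ
J2: z=[-0.6293, -0.7771, 0.0000] o=[-0.1088, 0.0881, 0.5900] → [0.1630, -0.1320, -0.3684, -0.6293, -0.7771, 0.0000]
J3: z=[-0.6293, -0.7771, 0.0000] o=[-0.8412, -0.0265, 0.8010] → [0.3270, -0.2648, 0.1286, -0.6293, -0.7771, 0.0000]
q̇ = J⁺·V = [-0.2890, -0.7400, 0.5870]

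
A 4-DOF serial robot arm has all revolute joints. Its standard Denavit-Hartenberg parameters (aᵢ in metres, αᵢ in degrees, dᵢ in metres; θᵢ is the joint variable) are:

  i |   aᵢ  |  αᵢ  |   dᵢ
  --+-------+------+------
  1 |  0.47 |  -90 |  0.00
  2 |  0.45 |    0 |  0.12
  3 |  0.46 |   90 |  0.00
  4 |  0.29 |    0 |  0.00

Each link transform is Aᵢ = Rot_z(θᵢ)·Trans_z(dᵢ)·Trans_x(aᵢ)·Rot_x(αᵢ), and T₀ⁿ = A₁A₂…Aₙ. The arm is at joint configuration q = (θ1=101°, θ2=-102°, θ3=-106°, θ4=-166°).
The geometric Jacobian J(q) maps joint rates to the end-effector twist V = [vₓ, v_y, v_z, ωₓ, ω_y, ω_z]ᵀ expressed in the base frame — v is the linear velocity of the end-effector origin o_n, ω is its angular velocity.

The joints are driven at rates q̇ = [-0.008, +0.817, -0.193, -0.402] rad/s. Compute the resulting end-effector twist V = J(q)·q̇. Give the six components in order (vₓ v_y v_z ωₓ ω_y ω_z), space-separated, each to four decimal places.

o_n = [-0.0907, 0.2052, 0.3563]
J₁: ẑ×o_n = [-0.2052, -0.0907, 0.0000], ω = ẑ
J2: z=[-0.9816, -0.1908, 0.0000] o=[-0.0897, 0.4614, 0.0000] → [-0.0680, 0.3498, 0.2513, -0.9816, -0.1908, 0.0000]
J3: z=[-0.9816, -0.1908, 0.0000] o=[-0.1896, 0.3466, 0.4402] → [0.0160, -0.0823, 0.1577, -0.9816, -0.1908, 0.0000]
J4: z=[-0.0896, 0.4608, -0.8829] o=[-0.1121, -0.0521, 0.2242] → [0.2880, -0.0071, -0.0329, -0.0896, 0.4608, -0.8829]
V = J·q̇ = [-0.1728, 0.3052, 0.1881, -0.5765, -0.3043, 0.3469]

-0.1728 0.3052 0.1881 -0.5765 -0.3043 0.3469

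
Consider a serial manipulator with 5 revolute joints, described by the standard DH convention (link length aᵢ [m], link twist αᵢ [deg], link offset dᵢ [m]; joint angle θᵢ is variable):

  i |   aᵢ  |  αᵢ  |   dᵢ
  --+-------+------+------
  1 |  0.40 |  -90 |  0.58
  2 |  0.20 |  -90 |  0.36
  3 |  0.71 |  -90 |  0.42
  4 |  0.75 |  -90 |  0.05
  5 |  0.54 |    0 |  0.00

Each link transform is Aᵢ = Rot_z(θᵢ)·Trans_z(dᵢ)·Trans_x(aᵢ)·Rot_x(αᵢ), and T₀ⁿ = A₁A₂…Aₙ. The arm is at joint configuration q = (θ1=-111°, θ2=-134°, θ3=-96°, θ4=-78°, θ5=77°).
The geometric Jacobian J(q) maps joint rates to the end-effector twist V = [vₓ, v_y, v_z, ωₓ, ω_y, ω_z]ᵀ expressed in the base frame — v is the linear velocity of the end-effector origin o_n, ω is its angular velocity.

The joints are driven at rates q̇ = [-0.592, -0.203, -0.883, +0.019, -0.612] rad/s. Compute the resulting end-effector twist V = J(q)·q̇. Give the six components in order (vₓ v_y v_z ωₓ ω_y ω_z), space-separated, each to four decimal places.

o_n = [0.5544, -1.8946, 1.2001]
J₁: ẑ×o_n = [1.8946, 0.5544, -0.0000], ω = ẑ
J2: z=[0.9336, -0.3584, 0.0000] o=[-0.1433, -0.3734, 0.5800] → [-0.2222, -0.5789, -1.1700, 0.9336, -0.3584, 0.0000]
J3: z=[-0.2578, -0.6716, 0.6947] o=[0.2425, -0.3727, 0.7239] → [0.7373, 0.3394, 0.6018, -0.2578, -0.6716, 0.6947]
J4: z=[0.3452, 0.6075, 0.7154] o=[0.7750, -0.9560, 0.9622] → [0.8160, -0.2399, -0.1900, 0.3452, 0.6075, 0.7154]
J5: z=[0.9363, -0.2753, -0.2180] o=[0.7439, -1.4844, 1.4959] → [-0.0080, 0.3182, -0.4362, 0.9363, -0.2753, -0.2180]
V = J·q̇ = [-1.7071, -0.7097, -0.0305, -0.5284, 0.8458, -1.0584]

-1.7071 -0.7097 -0.0305 -0.5284 0.8458 -1.0584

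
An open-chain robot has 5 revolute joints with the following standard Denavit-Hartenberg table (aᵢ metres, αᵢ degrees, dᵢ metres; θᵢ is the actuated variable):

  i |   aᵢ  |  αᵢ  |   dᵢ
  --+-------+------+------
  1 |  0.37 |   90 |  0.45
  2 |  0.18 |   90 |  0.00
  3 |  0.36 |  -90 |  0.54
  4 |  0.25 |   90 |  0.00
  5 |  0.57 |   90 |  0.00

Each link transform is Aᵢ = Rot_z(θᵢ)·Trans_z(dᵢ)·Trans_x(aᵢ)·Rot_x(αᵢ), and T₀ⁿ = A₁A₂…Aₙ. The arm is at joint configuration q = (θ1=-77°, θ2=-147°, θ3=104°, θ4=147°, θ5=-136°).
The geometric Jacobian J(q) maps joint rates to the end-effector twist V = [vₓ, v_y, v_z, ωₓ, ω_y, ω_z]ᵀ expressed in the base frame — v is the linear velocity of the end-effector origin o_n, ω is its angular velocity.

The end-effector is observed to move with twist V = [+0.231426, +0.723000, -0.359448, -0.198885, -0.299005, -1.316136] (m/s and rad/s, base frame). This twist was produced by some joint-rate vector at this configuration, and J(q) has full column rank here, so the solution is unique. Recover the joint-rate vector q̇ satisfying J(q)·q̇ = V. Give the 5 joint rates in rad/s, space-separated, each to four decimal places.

o_n = [-0.6381, 0.2062, 0.7338]
J₁: ẑ×o_n = [-0.2062, -0.6381, 0.0000], ω = ẑ
J2: z=[-0.9744, -0.2250, 0.0000] o=[0.0832, -0.3605, 0.4500] → [-0.0638, 0.2765, -0.7145, -0.9744, -0.2250, 0.0000]
J3: z=[-0.1225, 0.5307, 0.8387] o=[0.0493, -0.2134, 0.3520] → [-0.1493, -0.5297, 0.3133, -0.1225, 0.5307, 0.8387]
J4: z=[0.4188, -0.7385, 0.5285] o=[-0.3408, -0.0766, 0.8523] → [-0.0620, -0.1075, -0.1011, 0.4188, -0.7385, 0.5285]
J5: z=[-0.3873, -0.6716, -0.6316] o=[-0.1355, -0.0616, 0.7105] → [0.1535, 0.3265, -0.4413, -0.3873, -0.6716, -0.6316]
q̇ = J⁺·V = [-0.1770, 0.0350, -0.9060, -0.4560, 0.2190]

-0.1770 0.0350 -0.9060 -0.4560 0.2190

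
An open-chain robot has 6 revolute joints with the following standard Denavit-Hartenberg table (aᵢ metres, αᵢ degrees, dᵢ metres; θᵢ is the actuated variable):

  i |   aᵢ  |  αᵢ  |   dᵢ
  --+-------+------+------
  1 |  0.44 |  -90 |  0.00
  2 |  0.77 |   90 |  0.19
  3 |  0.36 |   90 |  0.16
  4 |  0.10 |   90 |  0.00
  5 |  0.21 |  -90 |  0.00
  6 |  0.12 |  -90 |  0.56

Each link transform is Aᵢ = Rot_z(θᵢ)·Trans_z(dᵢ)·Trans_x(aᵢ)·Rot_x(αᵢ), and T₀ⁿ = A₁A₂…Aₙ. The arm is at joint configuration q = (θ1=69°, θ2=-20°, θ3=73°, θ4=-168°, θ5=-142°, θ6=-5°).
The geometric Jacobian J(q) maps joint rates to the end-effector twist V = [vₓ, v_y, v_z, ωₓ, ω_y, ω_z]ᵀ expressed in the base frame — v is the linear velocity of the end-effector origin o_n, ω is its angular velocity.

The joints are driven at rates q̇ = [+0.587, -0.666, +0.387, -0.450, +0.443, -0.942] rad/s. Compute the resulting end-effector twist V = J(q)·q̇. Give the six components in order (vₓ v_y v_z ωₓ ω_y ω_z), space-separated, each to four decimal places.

o_n = [-0.3002, 0.7453, 0.1941]
J₁: ẑ×o_n = [-0.7453, -0.3002, 0.0000], ω = ẑ
J2: z=[-0.9336, 0.3584, 0.0000] o=[0.1577, 0.4108, 0.0000] → [0.0696, 0.1812, -0.1482, -0.9336, 0.3584, 0.0000]
J3: z=[-0.1226, -0.3193, 0.9397] o=[0.2396, 1.1544, 0.2634] → [0.4065, -0.5158, -0.1222, -0.1226, -0.3193, 0.9397]
J4: z=[0.5950, 0.7342, 0.3271] o=[-0.0660, 1.3190, 0.4497] → [0.0000, 0.0754, -0.1693, 0.5950, 0.7342, 0.3271]
J5: z=[0.0453, -0.4369, 0.8984] o=[0.0143, 1.2670, 0.4204] → [0.5675, -0.2723, -0.1610, 0.0453, -0.4369, 0.8984]
J6: z=[0.0252, -0.8985, -0.4382] o=[-0.1954, 1.2581, 0.4266] → [-0.0159, 0.0518, -0.1071, 0.0252, -0.8985, -0.4382]
V = J·q̇ = [-0.0602, -0.6999, 0.1571, 0.3029, -0.0398, 1.6143]

-0.0602 -0.6999 0.1571 0.3029 -0.0398 1.6143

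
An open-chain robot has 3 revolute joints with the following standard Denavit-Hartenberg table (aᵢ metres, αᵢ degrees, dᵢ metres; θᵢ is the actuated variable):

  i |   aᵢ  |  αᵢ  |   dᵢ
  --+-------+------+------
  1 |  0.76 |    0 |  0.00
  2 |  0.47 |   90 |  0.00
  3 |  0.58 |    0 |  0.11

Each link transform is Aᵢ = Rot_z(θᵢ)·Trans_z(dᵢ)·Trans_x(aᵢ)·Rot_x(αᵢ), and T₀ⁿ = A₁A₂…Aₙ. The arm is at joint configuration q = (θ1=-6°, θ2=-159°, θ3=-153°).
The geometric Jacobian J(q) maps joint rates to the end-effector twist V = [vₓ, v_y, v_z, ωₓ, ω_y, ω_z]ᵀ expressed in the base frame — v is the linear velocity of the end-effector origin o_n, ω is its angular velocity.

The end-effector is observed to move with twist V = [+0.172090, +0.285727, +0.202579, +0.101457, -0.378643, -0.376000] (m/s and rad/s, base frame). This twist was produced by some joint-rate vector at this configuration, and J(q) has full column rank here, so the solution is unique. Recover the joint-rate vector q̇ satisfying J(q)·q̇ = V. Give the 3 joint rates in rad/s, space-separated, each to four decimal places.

o_n = [0.7726, 0.0389, -0.2633]
J₁: ẑ×o_n = [-0.0389, 0.7726, 0.0000], ω = ẑ
J2: z=[0.0000, 0.0000, 1.0000] o=[0.7558, -0.0794, 0.0000] → [-0.1184, 0.0167, 0.0000, 0.0000, 0.0000, 1.0000]
J3: z=[-0.2588, 0.9659, 0.0000] o=[0.3019, -0.2011, 0.0000] → [-0.2543, -0.0682, -0.5168, -0.2588, 0.9659, 0.0000]
q̇ = J⁺·V = [0.3510, -0.7270, -0.3920]

0.3510 -0.7270 -0.3920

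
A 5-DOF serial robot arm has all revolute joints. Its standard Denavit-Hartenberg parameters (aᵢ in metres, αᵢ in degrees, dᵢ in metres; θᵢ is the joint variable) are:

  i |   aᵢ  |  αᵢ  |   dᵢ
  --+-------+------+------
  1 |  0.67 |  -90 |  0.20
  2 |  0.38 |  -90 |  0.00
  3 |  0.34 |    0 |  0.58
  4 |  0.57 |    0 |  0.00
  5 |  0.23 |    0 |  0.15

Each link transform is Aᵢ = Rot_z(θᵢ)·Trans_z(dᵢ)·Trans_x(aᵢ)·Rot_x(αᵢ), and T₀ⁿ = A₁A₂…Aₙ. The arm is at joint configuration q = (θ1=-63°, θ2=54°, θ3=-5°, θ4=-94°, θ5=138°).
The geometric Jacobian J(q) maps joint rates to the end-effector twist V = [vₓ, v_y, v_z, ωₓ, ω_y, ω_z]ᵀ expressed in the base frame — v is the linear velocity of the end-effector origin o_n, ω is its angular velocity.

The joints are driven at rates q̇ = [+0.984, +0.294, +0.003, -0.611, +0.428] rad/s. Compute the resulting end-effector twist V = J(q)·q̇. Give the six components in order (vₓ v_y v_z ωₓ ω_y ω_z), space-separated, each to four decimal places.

0.0366 1.0792 0.2897 0.3281 0.0037 1.0898

o_n = [0.6508, -0.2907, -0.8830]
J₁: ẑ×o_n = [0.2907, 0.6508, -0.0000], ω = ẑ
J2: z=[0.8910, 0.4540, 0.0000] o=[0.3042, -0.5970, 0.2000] → [-0.4917, 0.9650, 0.1155, 0.8910, 0.4540, 0.0000]
J3: z=[-0.3673, 0.7208, -0.5878] o=[0.4056, -0.7960, -0.1074] → [-0.2621, -0.4290, -0.3623, -0.3673, 0.7208, -0.5878]
J4: z=[-0.3673, 0.7208, -0.5878] o=[0.3093, -0.5418, -0.7224] → [0.0318, -0.2597, -0.3384, -0.3673, 0.7208, -0.5878]
J5: z=[-0.3673, 0.7208, -0.5878] o=[0.7872, -0.2395, -0.6502] → [-0.1979, -0.0053, 0.1171, -0.3673, 0.7208, -0.5878]
V = J·q̇ = [0.0366, 1.0792, 0.2897, 0.3281, 0.0037, 1.0898]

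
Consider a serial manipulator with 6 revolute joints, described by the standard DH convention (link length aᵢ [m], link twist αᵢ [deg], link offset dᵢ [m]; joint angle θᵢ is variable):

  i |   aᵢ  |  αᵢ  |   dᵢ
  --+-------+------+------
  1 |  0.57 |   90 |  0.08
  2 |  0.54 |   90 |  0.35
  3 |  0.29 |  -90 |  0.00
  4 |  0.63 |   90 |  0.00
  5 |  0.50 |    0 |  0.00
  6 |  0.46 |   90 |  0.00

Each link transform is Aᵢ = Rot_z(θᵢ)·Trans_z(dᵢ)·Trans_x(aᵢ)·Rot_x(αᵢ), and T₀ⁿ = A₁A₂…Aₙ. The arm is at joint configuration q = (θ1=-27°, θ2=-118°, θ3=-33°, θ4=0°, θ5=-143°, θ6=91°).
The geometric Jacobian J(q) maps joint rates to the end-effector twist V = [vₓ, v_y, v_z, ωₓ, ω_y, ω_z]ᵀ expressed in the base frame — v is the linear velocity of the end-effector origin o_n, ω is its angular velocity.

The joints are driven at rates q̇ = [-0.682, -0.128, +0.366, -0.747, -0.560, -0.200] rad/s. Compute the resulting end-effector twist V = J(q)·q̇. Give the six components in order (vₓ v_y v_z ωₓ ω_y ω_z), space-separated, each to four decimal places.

o_n = [0.4436, 0.4970, -0.6731]
J₁: ẑ×o_n = [-0.4970, 0.4436, 0.0000], ω = ẑ
J2: z=[-0.4540, -0.8910, 0.0000] o=[0.5079, -0.2588, 0.0800] → [0.6710, -0.3419, -0.4004, -0.4540, -0.8910, 0.0000]
J3: z=[-0.7867, 0.4008, 0.4695] o=[0.1231, -0.4555, -0.3968] → [-0.5579, -0.0669, -0.8778, -0.7867, 0.4008, 0.4695]
J4: z=[-0.6086, -0.6312, -0.4809] o=[0.0931, -0.2630, -0.6115] → [0.4043, -0.2060, -0.2413, -0.6086, -0.6312, -0.4809]
J5: z=[-0.7867, 0.4008, 0.4695] o=[0.0278, 0.1554, -1.0781] → [0.0020, 0.5138, -0.4354, -0.7867, 0.4008, 0.4695]
J6: z=[-0.7867, 0.4008, 0.4695] o=[0.2523, 0.0801, -0.6377] → [-0.2099, 0.0619, -0.4046, -0.7867, 0.4008, 0.4695]
V = J·q̇ = [-0.2123, -0.4295, 0.2349, 0.8227, 0.4276, -0.5077]

-0.2123 -0.4295 0.2349 0.8227 0.4276 -0.5077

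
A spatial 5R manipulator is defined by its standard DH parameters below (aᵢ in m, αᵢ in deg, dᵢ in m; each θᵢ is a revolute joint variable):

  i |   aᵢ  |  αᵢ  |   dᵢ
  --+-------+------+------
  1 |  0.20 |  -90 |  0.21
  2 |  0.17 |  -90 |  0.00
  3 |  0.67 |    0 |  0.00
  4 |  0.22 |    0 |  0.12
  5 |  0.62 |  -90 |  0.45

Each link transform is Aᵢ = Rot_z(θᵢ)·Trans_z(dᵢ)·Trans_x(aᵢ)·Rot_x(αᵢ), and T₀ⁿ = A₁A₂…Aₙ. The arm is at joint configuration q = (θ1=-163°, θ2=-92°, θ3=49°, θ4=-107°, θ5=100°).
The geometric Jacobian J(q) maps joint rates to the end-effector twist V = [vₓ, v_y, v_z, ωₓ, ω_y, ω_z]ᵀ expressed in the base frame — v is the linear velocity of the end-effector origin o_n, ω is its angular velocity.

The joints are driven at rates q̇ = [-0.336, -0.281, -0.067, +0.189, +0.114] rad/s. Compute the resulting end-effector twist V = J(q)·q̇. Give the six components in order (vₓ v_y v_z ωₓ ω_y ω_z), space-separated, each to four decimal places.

0.4597 0.4942 0.1072 -0.3077 0.1998 -0.3278

o_n = [-0.9110, 0.4890, 1.4161]
J₁: ẑ×o_n = [-0.4890, -0.9110, 0.0000], ω = ẑ
J2: z=[0.2924, -0.9563, 0.0000] o=[-0.1913, -0.0585, 0.2100] → [-1.1534, -0.3526, -0.5282, 0.2924, -0.9563, 0.0000]
J3: z=[-0.9557, -0.2922, 0.0349] o=[-0.1856, -0.0567, 0.3799] → [-0.3218, 0.9650, -0.7335, -0.9557, -0.2922, 0.0349]
J4: z=[-0.9557, -0.2922, 0.0349] o=[-0.3188, 0.4313, 0.8192] → [-0.1764, 0.5498, -0.2282, -0.9557, -0.2922, 0.0349]
J5: z=[-0.9557, -0.2922, 0.0349] o=[-0.3750, 0.2190, 0.9399] → [-0.1486, 0.4364, -0.4146, -0.9557, -0.2922, 0.0349]
V = J·q̇ = [0.4597, 0.4942, 0.1072, -0.3077, 0.1998, -0.3278]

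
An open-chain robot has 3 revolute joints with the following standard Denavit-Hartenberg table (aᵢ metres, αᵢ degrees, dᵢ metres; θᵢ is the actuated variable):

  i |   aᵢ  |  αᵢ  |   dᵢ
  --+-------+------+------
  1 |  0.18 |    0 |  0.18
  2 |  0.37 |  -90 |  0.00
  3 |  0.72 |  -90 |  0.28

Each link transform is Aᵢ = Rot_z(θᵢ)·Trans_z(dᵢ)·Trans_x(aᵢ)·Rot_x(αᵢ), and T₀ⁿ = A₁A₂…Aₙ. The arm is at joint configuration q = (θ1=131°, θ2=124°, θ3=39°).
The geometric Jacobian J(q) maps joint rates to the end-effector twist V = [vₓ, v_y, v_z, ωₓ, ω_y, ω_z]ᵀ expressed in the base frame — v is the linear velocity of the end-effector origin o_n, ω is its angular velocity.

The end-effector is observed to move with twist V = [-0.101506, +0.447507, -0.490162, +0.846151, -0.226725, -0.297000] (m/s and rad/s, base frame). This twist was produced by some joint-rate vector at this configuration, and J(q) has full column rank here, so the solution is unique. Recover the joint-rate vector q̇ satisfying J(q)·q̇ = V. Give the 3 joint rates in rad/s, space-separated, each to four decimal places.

-0.6180 0.3210 0.8760

o_n = [-0.0882, -0.8345, -0.2731]
J₁: ẑ×o_n = [0.8345, -0.0882, 0.0000], ω = ẑ
J2: z=[0.0000, 0.0000, 1.0000] o=[-0.1181, 0.1358, 0.1800] → [0.9703, 0.0299, -0.0000, 0.0000, 0.0000, 1.0000]
J3: z=[0.9659, -0.2588, 0.0000] o=[-0.2139, -0.2215, 0.1800] → [0.1173, 0.4377, -0.5595, 0.9659, -0.2588, 0.0000]
q̇ = J⁺·V = [-0.6180, 0.3210, 0.8760]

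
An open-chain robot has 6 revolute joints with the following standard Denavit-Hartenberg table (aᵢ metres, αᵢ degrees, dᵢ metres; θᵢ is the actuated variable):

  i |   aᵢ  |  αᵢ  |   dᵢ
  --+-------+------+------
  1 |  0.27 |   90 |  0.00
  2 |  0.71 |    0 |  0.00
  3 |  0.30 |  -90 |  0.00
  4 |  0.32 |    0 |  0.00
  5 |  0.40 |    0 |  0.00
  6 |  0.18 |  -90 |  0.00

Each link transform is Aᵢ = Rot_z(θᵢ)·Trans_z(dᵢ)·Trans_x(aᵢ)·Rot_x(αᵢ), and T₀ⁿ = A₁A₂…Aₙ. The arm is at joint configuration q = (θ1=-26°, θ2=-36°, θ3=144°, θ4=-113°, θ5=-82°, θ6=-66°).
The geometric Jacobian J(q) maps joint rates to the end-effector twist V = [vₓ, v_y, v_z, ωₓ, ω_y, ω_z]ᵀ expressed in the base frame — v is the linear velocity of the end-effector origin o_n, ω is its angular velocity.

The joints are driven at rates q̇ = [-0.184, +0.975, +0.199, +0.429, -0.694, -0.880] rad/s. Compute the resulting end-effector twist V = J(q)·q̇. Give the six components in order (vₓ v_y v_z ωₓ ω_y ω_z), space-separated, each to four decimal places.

0.4661 -0.3252 0.9868 0.4641 -1.5326 0.1698

o_n = [0.8197, -0.4145, -0.6452]
J₁: ẑ×o_n = [0.4145, 0.8197, -0.0000], ω = ẑ
J2: z=[-0.4384, -0.8988, 0.0000] o=[0.2427, -0.1184, 0.0000] → [0.5799, -0.2828, 0.6484, -0.4384, -0.8988, 0.0000]
J3: z=[-0.4384, -0.8988, 0.0000] o=[0.7589, -0.3702, -0.4173] → [0.2048, -0.0999, 0.0740, -0.4384, -0.8988, 0.0000]
J4: z=[-0.8548, 0.4169, -0.3090] o=[0.6756, -0.3295, -0.1320] → [-0.2402, -0.4832, 0.0126, -0.8548, 0.4169, -0.3090]
J5: z=[-0.8548, 0.4169, -0.3090] o=[0.5812, -0.6112, -0.2509] → [-0.1036, -0.4107, -0.2675, -0.8548, 0.4169, -0.3090]
J6: z=[-0.8548, 0.4169, -0.3090] o=[0.7339, -0.5705, -0.6184] → [0.0370, -0.0494, -0.1691, -0.8548, 0.4169, -0.3090]
V = J·q̇ = [0.4661, -0.3252, 0.9868, 0.4641, -1.5326, 0.1698]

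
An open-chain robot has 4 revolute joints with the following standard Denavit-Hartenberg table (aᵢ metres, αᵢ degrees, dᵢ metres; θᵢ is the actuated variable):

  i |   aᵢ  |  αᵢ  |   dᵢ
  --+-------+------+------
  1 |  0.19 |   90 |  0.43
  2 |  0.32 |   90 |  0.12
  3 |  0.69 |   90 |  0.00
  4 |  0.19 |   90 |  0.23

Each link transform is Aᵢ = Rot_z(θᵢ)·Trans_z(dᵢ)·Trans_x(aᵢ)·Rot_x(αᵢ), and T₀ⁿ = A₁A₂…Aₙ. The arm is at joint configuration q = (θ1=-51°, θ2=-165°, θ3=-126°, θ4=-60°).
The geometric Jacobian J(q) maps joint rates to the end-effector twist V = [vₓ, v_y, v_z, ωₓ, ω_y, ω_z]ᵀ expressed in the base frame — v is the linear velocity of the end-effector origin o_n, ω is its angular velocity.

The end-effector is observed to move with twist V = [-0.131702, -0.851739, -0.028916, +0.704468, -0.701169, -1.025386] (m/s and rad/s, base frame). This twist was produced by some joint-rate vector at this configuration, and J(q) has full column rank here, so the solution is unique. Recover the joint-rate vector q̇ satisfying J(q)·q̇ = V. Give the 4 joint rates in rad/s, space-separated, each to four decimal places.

-0.4630 -0.6940 -0.7990 1.0000

o_n = [0.6407, -0.1875, 0.3558]
J₁: ẑ×o_n = [0.1875, 0.6407, -0.0000], ω = ẑ
J2: z=[-0.7771, -0.6293, 0.0000] o=[0.1196, -0.1477, 0.4300] → [0.0467, -0.0576, 0.3589, -0.7771, -0.6293, 0.0000]
J3: z=[-0.1629, 0.2011, 0.9659] o=[-0.1682, 0.0170, 0.3472] → [0.1993, 0.7827, -0.1294, -0.1629, 0.2011, 0.9659]
J4: z=[0.0350, -0.9772, 0.2094] o=[0.5122, 0.0639, 0.4521] → [0.1468, 0.0303, 0.1168, 0.0350, -0.9772, 0.2094]
q̇ = J⁺·V = [-0.4630, -0.6940, -0.7990, 1.0000]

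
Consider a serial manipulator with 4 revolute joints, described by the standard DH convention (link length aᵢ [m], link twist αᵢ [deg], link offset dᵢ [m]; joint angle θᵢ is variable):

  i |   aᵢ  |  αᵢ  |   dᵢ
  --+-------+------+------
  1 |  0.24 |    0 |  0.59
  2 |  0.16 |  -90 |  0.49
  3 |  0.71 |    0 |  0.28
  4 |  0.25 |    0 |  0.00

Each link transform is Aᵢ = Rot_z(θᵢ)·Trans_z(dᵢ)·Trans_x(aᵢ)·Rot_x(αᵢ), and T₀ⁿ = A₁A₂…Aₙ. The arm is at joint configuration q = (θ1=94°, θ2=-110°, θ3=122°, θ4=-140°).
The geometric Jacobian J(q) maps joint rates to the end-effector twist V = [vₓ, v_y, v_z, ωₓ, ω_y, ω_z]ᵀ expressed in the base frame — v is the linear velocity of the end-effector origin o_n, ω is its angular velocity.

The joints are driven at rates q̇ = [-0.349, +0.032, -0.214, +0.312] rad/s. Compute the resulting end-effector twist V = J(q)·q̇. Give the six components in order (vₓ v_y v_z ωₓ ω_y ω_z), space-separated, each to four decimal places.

0.2981 -0.0628 -0.1038 0.0270 0.0942 -0.3170

o_n = [0.0811, 0.5026, 0.5551]
J₁: ẑ×o_n = [-0.5026, 0.0811, 0.0000], ω = ẑ
J2: z=[0.0000, 0.0000, 1.0000] o=[-0.0167, 0.2394, 0.5900] → [-0.2632, 0.0979, 0.0000, 0.0000, 0.0000, 1.0000]
J3: z=[0.2756, 0.9613, 0.0000] o=[0.1371, 0.1953, 1.0800] → [-0.5045, 0.1447, 0.1385, 0.2756, 0.9613, 0.0000]
J4: z=[0.2756, 0.9613, 0.0000] o=[-0.1474, 0.5682, 0.4779] → [0.0743, -0.0213, -0.2378, 0.2756, 0.9613, 0.0000]
V = J·q̇ = [0.2981, -0.0628, -0.1038, 0.0270, 0.0942, -0.3170]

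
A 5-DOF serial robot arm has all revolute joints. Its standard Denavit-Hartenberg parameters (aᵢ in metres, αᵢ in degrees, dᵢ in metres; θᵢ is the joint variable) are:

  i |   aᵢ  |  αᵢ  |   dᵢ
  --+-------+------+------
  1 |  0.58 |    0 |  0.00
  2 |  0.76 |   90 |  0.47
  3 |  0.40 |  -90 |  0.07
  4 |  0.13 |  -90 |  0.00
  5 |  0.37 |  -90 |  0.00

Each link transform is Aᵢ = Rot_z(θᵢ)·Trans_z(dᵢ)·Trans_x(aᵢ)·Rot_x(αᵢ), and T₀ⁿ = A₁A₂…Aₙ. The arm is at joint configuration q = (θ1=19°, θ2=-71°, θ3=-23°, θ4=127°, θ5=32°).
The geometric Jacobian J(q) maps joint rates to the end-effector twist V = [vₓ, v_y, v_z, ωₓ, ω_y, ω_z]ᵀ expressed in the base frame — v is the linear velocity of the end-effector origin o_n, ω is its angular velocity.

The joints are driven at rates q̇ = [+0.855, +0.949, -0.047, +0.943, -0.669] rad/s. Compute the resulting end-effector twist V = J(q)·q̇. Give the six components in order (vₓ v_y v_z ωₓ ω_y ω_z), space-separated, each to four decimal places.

o_n = [1.2686, -0.2710, 0.2376]
J₁: ẑ×o_n = [0.2710, 1.2686, -0.0000], ω = ẑ
J2: z=[0.0000, 0.0000, 1.0000] o=[0.5484, 0.1888, 0.0000] → [0.4598, 0.7202, -0.0000, 0.0000, 0.0000, 1.0000]
J3: z=[-0.7880, -0.6157, 0.0000] o=[1.0163, -0.4101, 0.4700] → [0.1431, -0.1832, 0.0458, -0.7880, -0.6157, 0.0000]
J4: z=[0.2406, -0.3079, 0.9205] o=[1.1878, -0.7433, 0.3137] → [-0.4113, 0.0927, 0.1385, 0.2406, -0.3079, 0.9205]
J5: z=[-0.9268, 0.2088, 0.3121] o=[1.2253, -0.6226, 0.3443] → [-0.1320, -0.0854, -0.3349, -0.9268, 0.2088, 0.3121]
V = J·q̇ = [0.3618, 1.9212, 0.3525, 0.8839, -0.4011, 2.4633]

0.3618 1.9212 0.3525 0.8839 -0.4011 2.4633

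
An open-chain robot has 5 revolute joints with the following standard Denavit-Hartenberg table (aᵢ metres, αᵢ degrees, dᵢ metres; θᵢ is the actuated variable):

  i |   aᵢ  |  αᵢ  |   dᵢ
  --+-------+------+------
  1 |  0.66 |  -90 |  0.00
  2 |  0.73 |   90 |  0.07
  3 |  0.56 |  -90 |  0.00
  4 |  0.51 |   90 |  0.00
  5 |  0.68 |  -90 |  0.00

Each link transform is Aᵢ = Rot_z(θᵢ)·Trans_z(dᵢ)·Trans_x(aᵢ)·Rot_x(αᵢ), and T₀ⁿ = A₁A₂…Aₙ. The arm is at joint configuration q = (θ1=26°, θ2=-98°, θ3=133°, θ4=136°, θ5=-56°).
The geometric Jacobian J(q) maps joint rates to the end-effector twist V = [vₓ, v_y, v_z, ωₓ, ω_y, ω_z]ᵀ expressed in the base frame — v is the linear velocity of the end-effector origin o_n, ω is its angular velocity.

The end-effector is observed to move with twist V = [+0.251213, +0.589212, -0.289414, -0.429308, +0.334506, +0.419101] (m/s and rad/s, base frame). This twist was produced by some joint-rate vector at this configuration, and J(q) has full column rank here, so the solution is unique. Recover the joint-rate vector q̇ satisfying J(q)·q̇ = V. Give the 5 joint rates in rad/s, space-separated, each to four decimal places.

0.0960 0.0920 0.2430 -0.5290 0.0710

o_n = [0.8204, 0.8404, 1.2715]
J₁: ẑ×o_n = [-0.8404, 0.8204, 0.0000], ω = ẑ
J2: z=[-0.4384, 0.8988, 0.0000] o=[0.5932, 0.2893, 0.0000] → [1.1429, 0.5574, -0.4458, -0.4384, 0.8988, 0.0000]
J3: z=[-0.8900, -0.4341, -0.1392] o=[0.4712, 0.3077, 0.7229] → [-0.1640, 0.4397, -0.3225, -0.8900, -0.4341, -0.1392]
J4: z=[0.3905, -0.5684, -0.7242] o=[0.3394, 0.6991, 0.3447] → [-0.4245, -0.7102, 0.3285, 0.3905, -0.5684, -0.7242]
J5: z=[0.4768, 0.7978, -0.3690] o=[0.7411, 0.5965, 0.6418] → [0.5924, -0.3296, 0.0530, 0.4768, 0.7978, -0.3690]
q̇ = J⁺·V = [0.0960, 0.0920, 0.2430, -0.5290, 0.0710]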